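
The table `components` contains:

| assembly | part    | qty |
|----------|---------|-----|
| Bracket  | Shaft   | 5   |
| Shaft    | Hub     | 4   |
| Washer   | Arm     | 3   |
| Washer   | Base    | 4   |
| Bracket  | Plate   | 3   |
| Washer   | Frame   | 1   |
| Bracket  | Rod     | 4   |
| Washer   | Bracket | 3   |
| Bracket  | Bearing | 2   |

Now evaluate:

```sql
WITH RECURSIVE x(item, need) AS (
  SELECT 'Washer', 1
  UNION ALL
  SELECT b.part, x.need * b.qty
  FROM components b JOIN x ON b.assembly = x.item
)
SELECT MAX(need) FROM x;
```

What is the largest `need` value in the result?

60

Base: (Washer, need=1).
Iteration 1: components of {Washer} -> Arm = 1*3 = 3, Base = 1*4 = 4, Bracket = 1*3 = 3, Frame = 1*1 = 1.
Iteration 2: components of {Arm,Base,Bracket,Frame} -> Bearing = 3*2 = 6, Plate = 3*3 = 9, Rod = 3*4 = 12, Shaft = 3*5 = 15.
Iteration 3: components of {Bearing,Plate,Rod,Shaft} -> Hub = 15*4 = 60.
Iteration 4: no further components; recursion stops.
need values: 1, 1, 3, 4, 3, 6, 9, 15, 12, 60; the maximum is 60.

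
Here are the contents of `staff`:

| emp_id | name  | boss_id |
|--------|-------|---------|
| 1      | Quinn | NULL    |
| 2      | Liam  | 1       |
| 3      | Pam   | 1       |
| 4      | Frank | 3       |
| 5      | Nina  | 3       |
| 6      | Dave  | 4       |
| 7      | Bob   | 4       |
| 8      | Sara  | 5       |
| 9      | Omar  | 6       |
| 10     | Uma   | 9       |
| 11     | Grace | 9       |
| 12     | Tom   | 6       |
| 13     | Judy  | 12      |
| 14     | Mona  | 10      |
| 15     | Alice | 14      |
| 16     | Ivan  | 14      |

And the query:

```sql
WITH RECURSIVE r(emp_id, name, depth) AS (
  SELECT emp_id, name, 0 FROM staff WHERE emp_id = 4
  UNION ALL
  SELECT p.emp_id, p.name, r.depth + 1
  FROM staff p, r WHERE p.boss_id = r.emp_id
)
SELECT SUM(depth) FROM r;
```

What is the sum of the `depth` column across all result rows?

Base: emp_id=4 (Frank) at depth 0.
Iteration 1: rows with boss_id in {4} -> Dave (id 6, depth 1), Bob (id 7, depth 1).
Iteration 2: rows with boss_id in {6,7} -> Omar (id 9, depth 2), Tom (id 12, depth 2).
Iteration 3: rows with boss_id in {9,12} -> Uma (id 10, depth 3), Grace (id 11, depth 3), Judy (id 13, depth 3).
Iteration 4: rows with boss_id in {10,11,13} -> Mona (id 14, depth 4).
Iteration 5: rows with boss_id in {14} -> Alice (id 15, depth 5), Ivan (id 16, depth 5).
Iteration 6: no rows with boss_id in {15,16}; recursion stops.
SUM(depth) = 0 + 1 + 1 + 2 + 2 + 3 + 3 + 3 + 4 + 5 + 5 = 29.

29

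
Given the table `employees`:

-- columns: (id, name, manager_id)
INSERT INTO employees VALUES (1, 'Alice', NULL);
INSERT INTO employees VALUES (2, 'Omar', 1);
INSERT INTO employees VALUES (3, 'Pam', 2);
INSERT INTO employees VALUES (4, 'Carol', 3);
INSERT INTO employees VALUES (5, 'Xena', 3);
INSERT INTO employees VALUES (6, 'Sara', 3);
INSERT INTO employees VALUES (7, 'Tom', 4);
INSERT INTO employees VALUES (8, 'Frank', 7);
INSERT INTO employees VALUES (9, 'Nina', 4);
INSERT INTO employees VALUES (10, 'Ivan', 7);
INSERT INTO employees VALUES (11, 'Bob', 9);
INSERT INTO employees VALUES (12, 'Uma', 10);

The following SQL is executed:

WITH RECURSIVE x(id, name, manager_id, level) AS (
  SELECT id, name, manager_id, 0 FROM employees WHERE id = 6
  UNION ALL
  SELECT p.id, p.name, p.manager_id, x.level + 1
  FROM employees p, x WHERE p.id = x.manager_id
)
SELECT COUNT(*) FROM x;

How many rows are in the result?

4

Base: id=6 (Sara), manager_id=3, level 0.
Iteration 1: join on id=3 -> Pam (id 3, manager_id=2, level 1).
Iteration 2: join on id=2 -> Omar (id 2, manager_id=1, level 2).
Iteration 3: join on id=1 -> Alice (id 1, manager_id=NULL, level 3).
Iteration 4: manager_id is NULL; no match; recursion stops.
Total rows emitted: 4.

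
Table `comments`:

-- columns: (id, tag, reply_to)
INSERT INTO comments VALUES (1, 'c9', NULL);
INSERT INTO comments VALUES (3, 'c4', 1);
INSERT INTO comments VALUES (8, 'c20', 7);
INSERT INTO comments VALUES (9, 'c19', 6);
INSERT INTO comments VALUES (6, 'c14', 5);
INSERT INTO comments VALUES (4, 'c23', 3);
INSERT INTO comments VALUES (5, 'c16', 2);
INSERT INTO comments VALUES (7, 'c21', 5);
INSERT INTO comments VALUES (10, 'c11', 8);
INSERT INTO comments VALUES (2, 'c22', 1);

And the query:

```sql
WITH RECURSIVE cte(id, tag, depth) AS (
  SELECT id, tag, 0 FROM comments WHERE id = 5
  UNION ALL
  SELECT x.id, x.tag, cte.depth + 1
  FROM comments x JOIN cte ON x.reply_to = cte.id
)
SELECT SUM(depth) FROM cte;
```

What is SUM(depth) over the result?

9

Base: id=5 (c16) at depth 0.
Iteration 1: rows with reply_to in {5} -> c14 (id 6, depth 1), c21 (id 7, depth 1).
Iteration 2: rows with reply_to in {6,7} -> c20 (id 8, depth 2), c19 (id 9, depth 2).
Iteration 3: rows with reply_to in {8,9} -> c11 (id 10, depth 3).
Iteration 4: no rows with reply_to in {10}; recursion stops.
SUM(depth) = 0 + 1 + 1 + 2 + 2 + 3 = 9.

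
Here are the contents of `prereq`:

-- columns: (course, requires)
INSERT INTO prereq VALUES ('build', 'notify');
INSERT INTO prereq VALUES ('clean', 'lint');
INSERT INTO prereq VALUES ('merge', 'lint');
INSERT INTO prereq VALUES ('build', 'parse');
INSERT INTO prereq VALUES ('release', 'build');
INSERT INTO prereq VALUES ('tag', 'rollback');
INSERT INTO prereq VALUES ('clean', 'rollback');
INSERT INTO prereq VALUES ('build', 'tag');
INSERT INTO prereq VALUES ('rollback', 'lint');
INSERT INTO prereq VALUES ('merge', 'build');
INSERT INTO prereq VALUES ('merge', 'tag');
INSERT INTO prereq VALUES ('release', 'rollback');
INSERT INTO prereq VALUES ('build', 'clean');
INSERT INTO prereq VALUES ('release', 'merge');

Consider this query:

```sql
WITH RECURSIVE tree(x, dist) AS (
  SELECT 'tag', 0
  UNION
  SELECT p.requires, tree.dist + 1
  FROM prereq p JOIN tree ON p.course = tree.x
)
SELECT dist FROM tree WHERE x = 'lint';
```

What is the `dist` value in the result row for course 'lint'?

2

Base: (tag, dist=0).
Iteration 1: edges from {tag} -> (rollback, dist=1).
Iteration 2: edges from {rollback} -> (lint, dist=2).
Iteration 3: no outgoing edges from {lint}; recursion stops.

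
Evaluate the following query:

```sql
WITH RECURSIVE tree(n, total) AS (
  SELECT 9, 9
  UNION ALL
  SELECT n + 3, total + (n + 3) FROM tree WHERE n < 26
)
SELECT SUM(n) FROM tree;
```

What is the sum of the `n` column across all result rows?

126

Base: n=9, total=9.
Iteration 1: 9 < 26 holds -> n = 9 + 3 = 12, total = 9 + 12 = 21.
Iteration 2: 12 < 26 holds -> n = 12 + 3 = 15, total = 21 + 15 = 36.
Iteration 3: 15 < 26 holds -> n = 15 + 3 = 18, total = 36 + 18 = 54.
Iteration 4: 18 < 26 holds -> n = 18 + 3 = 21, total = 54 + 21 = 75.
Iteration 5: 21 < 26 holds -> n = 21 + 3 = 24, total = 75 + 24 = 99.
Iteration 6: 24 < 26 holds -> n = 24 + 3 = 27, total = 99 + 27 = 126.
Iteration 7: 27 < 26 fails; recursion stops.
SUM(n) = 9 + 12 + 15 + 18 + 21 + 24 + 27 = 126.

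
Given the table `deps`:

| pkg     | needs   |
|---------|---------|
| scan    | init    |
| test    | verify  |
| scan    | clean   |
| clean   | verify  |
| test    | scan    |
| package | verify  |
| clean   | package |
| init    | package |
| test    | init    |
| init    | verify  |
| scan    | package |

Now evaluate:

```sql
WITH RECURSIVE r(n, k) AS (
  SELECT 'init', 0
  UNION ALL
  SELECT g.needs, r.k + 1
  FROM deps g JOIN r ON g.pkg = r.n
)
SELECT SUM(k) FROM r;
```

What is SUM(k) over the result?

4

Base: (init, k=0).
Iteration 1: edges from {init} -> (package, k=1), (verify, k=1).
Iteration 2: edges from {package,verify} -> (verify, k=2).
Iteration 3: no outgoing edges from {verify}; recursion stops.
SUM(k) = 0 + 1 + 1 + 2 = 4.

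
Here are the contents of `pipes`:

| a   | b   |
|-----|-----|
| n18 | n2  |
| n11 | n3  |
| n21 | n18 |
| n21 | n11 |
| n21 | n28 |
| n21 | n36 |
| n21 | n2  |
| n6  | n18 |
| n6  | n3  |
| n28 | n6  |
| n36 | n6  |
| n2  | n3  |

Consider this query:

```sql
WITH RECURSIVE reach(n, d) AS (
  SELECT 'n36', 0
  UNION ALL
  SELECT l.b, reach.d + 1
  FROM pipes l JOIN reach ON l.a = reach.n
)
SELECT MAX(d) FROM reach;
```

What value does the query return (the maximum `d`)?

Base: (n36, d=0).
Iteration 1: edges from {n36} -> (n6, d=1).
Iteration 2: edges from {n6} -> (n18, d=2), (n3, d=2).
Iteration 3: edges from {n18,n3} -> (n2, d=3).
Iteration 4: edges from {n2} -> (n3, d=4).
Iteration 5: no outgoing edges from {n3}; recursion stops.
d values: 0, 1, 2, 2, 3, 4; the maximum is 4.

4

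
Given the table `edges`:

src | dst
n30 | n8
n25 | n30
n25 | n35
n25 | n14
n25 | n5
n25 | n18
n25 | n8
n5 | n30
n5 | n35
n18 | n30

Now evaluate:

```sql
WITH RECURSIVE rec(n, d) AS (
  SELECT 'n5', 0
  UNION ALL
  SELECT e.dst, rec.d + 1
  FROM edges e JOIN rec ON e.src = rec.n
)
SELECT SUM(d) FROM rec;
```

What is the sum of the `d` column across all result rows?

4

Base: (n5, d=0).
Iteration 1: edges from {n5} -> (n30, d=1), (n35, d=1).
Iteration 2: edges from {n30,n35} -> (n8, d=2).
Iteration 3: no outgoing edges from {n8}; recursion stops.
SUM(d) = 0 + 1 + 1 + 2 = 4.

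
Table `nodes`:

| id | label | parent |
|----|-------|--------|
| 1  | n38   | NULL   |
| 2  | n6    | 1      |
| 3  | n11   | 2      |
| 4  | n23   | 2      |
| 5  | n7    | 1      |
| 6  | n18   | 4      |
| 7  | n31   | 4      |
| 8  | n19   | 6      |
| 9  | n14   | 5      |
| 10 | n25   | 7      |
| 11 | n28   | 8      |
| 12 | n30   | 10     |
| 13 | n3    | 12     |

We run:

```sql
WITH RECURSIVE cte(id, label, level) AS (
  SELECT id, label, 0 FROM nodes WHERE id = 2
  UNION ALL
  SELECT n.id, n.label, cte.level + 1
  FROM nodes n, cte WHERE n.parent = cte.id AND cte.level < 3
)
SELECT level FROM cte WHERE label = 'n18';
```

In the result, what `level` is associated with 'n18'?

2

Base: id=2 (n6) at level 0.
Iteration 1: rows with parent in {2} -> n11 (id 3, level 1), n23 (id 4, level 1).
Iteration 2: rows with parent in {3,4} -> n18 (id 6, level 2), n31 (id 7, level 2).
Iteration 3: rows with parent in {6,7} -> n19 (id 8, level 3), n25 (id 10, level 3).
Iteration 4: level < 3 fails for all current rows; recursion stops.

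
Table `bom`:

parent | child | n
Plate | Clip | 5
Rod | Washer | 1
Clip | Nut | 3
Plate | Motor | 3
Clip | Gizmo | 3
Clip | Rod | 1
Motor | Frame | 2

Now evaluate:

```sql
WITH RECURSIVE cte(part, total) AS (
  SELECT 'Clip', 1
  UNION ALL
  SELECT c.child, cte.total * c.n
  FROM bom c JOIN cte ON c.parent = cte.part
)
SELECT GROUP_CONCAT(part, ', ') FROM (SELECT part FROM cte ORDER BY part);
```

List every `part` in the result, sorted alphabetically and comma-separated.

Clip, Gizmo, Nut, Rod, Washer

Base: (Clip, total=1).
Iteration 1: components of {Clip} -> Gizmo = 1*3 = 3, Nut = 1*3 = 3, Rod = 1*1 = 1.
Iteration 2: components of {Gizmo,Nut,Rod} -> Washer = 1*1 = 1.
Iteration 3: no further components; recursion stops.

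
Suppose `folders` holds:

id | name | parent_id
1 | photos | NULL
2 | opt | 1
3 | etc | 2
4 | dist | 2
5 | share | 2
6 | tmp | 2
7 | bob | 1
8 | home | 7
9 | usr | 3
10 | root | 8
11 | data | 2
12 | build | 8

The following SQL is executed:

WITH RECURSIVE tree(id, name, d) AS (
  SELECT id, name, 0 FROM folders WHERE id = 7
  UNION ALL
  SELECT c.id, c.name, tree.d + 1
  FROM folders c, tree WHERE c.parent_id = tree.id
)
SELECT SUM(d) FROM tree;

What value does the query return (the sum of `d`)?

Base: id=7 (bob) at d 0.
Iteration 1: rows with parent_id in {7} -> home (id 8, d 1).
Iteration 2: rows with parent_id in {8} -> root (id 10, d 2), build (id 12, d 2).
Iteration 3: no rows with parent_id in {10,12}; recursion stops.
SUM(d) = 0 + 1 + 2 + 2 = 5.

5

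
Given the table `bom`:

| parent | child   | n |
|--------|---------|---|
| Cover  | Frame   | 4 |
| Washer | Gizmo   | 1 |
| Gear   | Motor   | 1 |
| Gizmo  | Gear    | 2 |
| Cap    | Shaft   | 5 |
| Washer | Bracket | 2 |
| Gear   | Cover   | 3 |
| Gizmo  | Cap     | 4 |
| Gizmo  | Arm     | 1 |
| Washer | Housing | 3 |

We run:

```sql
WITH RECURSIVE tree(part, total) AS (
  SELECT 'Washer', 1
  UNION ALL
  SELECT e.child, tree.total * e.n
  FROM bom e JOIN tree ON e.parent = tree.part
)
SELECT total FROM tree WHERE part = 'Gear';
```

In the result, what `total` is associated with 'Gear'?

Base: (Washer, total=1).
Iteration 1: components of {Washer} -> Bracket = 1*2 = 2, Gizmo = 1*1 = 1, Housing = 1*3 = 3.
Iteration 2: components of {Bracket,Gizmo,Housing} -> Arm = 1*1 = 1, Cap = 1*4 = 4, Gear = 1*2 = 2.
Iteration 3: components of {Arm,Cap,Gear} -> Cover = 2*3 = 6, Motor = 2*1 = 2, Shaft = 4*5 = 20.
Iteration 4: components of {Cover,Motor,Shaft} -> Frame = 6*4 = 24.
Iteration 5: no further components; recursion stops.

2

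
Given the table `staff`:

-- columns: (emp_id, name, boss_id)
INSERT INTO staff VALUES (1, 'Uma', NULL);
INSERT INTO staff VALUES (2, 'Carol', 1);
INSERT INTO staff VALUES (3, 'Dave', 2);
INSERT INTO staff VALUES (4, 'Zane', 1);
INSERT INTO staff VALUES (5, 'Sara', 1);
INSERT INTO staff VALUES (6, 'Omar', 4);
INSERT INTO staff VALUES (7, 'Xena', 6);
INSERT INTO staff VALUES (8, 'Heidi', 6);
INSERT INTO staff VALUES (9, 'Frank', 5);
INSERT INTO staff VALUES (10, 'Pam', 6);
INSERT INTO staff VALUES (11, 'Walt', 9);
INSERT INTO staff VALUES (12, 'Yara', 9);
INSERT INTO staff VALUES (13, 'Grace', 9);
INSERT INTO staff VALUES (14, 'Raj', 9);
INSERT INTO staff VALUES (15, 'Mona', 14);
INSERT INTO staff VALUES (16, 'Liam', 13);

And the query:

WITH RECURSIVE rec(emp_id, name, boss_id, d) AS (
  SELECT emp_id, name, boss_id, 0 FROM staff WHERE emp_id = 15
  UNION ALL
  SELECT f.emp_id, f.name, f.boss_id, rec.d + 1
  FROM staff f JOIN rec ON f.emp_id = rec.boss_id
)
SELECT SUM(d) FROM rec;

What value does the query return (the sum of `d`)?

Base: emp_id=15 (Mona), boss_id=14, d 0.
Iteration 1: join on emp_id=14 -> Raj (id 14, boss_id=9, d 1).
Iteration 2: join on emp_id=9 -> Frank (id 9, boss_id=5, d 2).
Iteration 3: join on emp_id=5 -> Sara (id 5, boss_id=1, d 3).
Iteration 4: join on emp_id=1 -> Uma (id 1, boss_id=NULL, d 4).
Iteration 5: boss_id is NULL; no match; recursion stops.
SUM(d) = 0 + 1 + 2 + 3 + 4 = 10.

10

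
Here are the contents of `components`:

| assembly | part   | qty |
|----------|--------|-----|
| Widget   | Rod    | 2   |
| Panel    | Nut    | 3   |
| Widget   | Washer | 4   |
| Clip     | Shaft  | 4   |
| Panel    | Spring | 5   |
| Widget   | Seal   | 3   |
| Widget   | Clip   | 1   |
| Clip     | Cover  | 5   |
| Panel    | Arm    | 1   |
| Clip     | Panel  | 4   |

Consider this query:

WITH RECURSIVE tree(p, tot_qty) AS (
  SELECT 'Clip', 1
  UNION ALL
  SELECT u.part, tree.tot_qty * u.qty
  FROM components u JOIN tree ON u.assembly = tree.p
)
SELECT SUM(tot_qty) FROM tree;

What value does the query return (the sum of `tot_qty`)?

50

Base: (Clip, tot_qty=1).
Iteration 1: components of {Clip} -> Cover = 1*5 = 5, Panel = 1*4 = 4, Shaft = 1*4 = 4.
Iteration 2: components of {Cover,Panel,Shaft} -> Arm = 4*1 = 4, Nut = 4*3 = 12, Spring = 4*5 = 20.
Iteration 3: no further components; recursion stops.
SUM(tot_qty) = 1 + 4 + 4 + 5 + 4 + 20 + 12 = 50.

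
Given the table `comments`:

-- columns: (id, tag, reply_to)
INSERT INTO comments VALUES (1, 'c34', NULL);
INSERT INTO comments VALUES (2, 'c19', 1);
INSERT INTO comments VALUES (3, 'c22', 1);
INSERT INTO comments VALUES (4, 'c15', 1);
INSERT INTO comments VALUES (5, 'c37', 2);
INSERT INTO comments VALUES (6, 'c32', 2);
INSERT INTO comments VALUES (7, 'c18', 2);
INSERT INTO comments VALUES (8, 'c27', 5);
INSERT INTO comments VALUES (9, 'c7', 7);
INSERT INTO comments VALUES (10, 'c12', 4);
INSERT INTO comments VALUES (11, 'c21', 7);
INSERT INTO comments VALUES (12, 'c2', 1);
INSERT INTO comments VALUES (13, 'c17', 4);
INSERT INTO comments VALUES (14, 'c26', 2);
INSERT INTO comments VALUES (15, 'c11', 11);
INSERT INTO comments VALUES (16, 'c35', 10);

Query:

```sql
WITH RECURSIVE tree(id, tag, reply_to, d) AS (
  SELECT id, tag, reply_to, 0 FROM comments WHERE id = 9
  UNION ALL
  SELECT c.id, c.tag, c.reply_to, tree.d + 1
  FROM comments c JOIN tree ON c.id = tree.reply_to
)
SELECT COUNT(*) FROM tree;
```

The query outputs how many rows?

4

Base: id=9 (c7), reply_to=7, d 0.
Iteration 1: join on id=7 -> c18 (id 7, reply_to=2, d 1).
Iteration 2: join on id=2 -> c19 (id 2, reply_to=1, d 2).
Iteration 3: join on id=1 -> c34 (id 1, reply_to=NULL, d 3).
Iteration 4: reply_to is NULL; no match; recursion stops.
Total rows emitted: 4.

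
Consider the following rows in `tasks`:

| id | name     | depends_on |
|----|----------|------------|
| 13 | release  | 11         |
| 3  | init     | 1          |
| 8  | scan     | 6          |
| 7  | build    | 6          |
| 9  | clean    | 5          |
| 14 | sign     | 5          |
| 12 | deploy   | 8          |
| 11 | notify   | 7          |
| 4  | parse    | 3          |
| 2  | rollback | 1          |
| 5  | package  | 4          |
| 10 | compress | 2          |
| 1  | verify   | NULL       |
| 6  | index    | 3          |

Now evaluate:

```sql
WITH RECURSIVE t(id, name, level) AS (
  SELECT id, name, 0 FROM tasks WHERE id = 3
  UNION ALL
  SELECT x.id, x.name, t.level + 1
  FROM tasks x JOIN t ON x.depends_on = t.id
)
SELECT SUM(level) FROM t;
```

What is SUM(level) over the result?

Base: id=3 (init) at level 0.
Iteration 1: rows with depends_on in {3} -> parse (id 4, level 1), index (id 6, level 1).
Iteration 2: rows with depends_on in {4,6} -> package (id 5, level 2), build (id 7, level 2), scan (id 8, level 2).
Iteration 3: rows with depends_on in {5,7,8} -> clean (id 9, level 3), notify (id 11, level 3), deploy (id 12, level 3), sign (id 14, level 3).
Iteration 4: rows with depends_on in {9,11,12,14} -> release (id 13, level 4).
Iteration 5: no rows with depends_on in {13}; recursion stops.
SUM(level) = 0 + 1 + 1 + 2 + 2 + 2 + 3 + 3 + 3 + 3 + 4 = 24.

24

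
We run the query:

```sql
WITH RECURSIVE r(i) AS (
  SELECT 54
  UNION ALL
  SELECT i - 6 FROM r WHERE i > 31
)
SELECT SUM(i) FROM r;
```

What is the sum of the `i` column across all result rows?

210

Base: i=54.
Iteration 1: 54 > 31 holds -> i = 54 - 6 = 48.
Iteration 2: 48 > 31 holds -> i = 48 - 6 = 42.
Iteration 3: 42 > 31 holds -> i = 42 - 6 = 36.
Iteration 4: 36 > 31 holds -> i = 36 - 6 = 30.
Iteration 5: 30 > 31 fails; recursion stops.
SUM(i) = 54 + 48 + 42 + 36 + 30 = 210.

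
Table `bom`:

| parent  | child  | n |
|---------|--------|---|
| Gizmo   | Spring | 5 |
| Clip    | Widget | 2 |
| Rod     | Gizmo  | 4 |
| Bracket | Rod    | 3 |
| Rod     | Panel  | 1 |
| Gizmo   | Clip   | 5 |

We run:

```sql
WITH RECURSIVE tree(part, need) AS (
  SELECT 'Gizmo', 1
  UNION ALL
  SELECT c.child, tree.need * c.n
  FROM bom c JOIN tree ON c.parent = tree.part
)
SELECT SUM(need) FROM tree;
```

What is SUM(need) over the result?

Base: (Gizmo, need=1).
Iteration 1: components of {Gizmo} -> Clip = 1*5 = 5, Spring = 1*5 = 5.
Iteration 2: components of {Clip,Spring} -> Widget = 5*2 = 10.
Iteration 3: no further components; recursion stops.
SUM(need) = 1 + 5 + 5 + 10 = 21.

21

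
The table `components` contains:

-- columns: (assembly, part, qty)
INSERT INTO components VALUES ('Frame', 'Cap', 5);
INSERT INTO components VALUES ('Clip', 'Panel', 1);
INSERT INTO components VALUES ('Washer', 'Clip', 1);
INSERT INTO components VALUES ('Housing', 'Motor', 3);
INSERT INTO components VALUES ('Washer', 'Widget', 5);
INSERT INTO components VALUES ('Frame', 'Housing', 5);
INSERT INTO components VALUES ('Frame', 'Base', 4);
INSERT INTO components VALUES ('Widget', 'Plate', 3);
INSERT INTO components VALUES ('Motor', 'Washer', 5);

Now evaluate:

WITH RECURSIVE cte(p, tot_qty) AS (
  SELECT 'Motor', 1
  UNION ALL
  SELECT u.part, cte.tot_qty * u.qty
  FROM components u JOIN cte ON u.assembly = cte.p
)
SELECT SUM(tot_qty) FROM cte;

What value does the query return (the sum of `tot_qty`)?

116

Base: (Motor, tot_qty=1).
Iteration 1: components of {Motor} -> Washer = 1*5 = 5.
Iteration 2: components of {Washer} -> Clip = 5*1 = 5, Widget = 5*5 = 25.
Iteration 3: components of {Clip,Widget} -> Panel = 5*1 = 5, Plate = 25*3 = 75.
Iteration 4: no further components; recursion stops.
SUM(tot_qty) = 1 + 5 + 25 + 5 + 75 + 5 = 116.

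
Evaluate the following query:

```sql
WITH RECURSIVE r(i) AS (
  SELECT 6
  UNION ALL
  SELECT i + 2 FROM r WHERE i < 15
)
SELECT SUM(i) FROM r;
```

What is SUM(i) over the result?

66

Base: i=6.
Iteration 1: 6 < 15 holds -> i = 6 + 2 = 8.
Iteration 2: 8 < 15 holds -> i = 8 + 2 = 10.
Iteration 3: 10 < 15 holds -> i = 10 + 2 = 12.
Iteration 4: 12 < 15 holds -> i = 12 + 2 = 14.
Iteration 5: 14 < 15 holds -> i = 14 + 2 = 16.
Iteration 6: 16 < 15 fails; recursion stops.
SUM(i) = 6 + 8 + 10 + 12 + 14 + 16 = 66.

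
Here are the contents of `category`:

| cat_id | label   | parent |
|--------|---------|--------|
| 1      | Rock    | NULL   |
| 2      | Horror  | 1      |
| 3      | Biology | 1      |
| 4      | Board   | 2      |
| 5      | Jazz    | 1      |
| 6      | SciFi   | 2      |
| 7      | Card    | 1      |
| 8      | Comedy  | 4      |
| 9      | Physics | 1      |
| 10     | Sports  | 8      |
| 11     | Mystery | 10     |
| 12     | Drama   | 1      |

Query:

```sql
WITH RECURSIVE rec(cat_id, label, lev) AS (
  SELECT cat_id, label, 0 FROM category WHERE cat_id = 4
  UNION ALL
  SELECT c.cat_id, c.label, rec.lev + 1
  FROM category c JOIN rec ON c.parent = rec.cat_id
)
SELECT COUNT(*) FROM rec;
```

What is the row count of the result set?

Base: cat_id=4 (Board) at lev 0.
Iteration 1: rows with parent in {4} -> Comedy (id 8, lev 1).
Iteration 2: rows with parent in {8} -> Sports (id 10, lev 2).
Iteration 3: rows with parent in {10} -> Mystery (id 11, lev 3).
Iteration 4: no rows with parent in {11}; recursion stops.
Total rows emitted: 4.

4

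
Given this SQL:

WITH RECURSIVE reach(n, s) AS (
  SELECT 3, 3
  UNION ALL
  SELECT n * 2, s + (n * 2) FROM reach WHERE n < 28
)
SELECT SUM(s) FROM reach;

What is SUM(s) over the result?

171

Base: n=3, s=3.
Iteration 1: 3 < 28 holds -> n = 3 * 2 = 6, s = 3 + 6 = 9.
Iteration 2: 6 < 28 holds -> n = 6 * 2 = 12, s = 9 + 12 = 21.
Iteration 3: 12 < 28 holds -> n = 12 * 2 = 24, s = 21 + 24 = 45.
Iteration 4: 24 < 28 holds -> n = 24 * 2 = 48, s = 45 + 48 = 93.
Iteration 5: 48 < 28 fails; recursion stops.
SUM(s) = 3 + 9 + 21 + 45 + 93 = 171.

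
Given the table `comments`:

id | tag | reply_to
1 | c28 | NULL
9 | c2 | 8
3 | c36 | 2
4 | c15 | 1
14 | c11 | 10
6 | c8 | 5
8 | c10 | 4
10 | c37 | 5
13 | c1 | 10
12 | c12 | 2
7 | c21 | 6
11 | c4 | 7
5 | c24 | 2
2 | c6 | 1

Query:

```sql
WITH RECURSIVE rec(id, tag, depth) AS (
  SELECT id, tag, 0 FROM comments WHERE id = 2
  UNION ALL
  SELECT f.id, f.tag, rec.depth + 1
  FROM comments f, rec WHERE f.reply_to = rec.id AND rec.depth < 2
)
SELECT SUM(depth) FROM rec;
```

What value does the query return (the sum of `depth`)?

Base: id=2 (c6) at depth 0.
Iteration 1: rows with reply_to in {2} -> c36 (id 3, depth 1), c24 (id 5, depth 1), c12 (id 12, depth 1).
Iteration 2: rows with reply_to in {3,5,12} -> c8 (id 6, depth 2), c37 (id 10, depth 2).
Iteration 3: depth < 2 fails for all current rows; recursion stops.
SUM(depth) = 0 + 1 + 1 + 1 + 2 + 2 = 7.

7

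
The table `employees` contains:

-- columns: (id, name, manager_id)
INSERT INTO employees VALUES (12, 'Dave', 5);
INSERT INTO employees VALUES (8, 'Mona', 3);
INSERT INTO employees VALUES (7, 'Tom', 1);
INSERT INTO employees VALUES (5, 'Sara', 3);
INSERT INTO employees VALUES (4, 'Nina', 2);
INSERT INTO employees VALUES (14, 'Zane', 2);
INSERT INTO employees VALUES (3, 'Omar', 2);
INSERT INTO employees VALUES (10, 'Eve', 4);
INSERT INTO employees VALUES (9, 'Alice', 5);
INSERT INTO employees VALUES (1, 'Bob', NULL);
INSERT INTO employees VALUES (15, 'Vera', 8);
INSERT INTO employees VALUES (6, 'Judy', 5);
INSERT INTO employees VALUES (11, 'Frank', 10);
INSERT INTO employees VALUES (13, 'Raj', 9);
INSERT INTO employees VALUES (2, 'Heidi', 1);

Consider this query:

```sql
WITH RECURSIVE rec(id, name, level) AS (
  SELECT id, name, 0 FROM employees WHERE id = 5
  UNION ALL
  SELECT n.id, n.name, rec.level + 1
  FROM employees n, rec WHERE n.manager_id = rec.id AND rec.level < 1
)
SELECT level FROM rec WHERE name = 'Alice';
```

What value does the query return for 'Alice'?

Base: id=5 (Sara) at level 0.
Iteration 1: rows with manager_id in {5} -> Judy (id 6, level 1), Alice (id 9, level 1), Dave (id 12, level 1).
Iteration 2: level < 1 fails for all current rows; recursion stops.

1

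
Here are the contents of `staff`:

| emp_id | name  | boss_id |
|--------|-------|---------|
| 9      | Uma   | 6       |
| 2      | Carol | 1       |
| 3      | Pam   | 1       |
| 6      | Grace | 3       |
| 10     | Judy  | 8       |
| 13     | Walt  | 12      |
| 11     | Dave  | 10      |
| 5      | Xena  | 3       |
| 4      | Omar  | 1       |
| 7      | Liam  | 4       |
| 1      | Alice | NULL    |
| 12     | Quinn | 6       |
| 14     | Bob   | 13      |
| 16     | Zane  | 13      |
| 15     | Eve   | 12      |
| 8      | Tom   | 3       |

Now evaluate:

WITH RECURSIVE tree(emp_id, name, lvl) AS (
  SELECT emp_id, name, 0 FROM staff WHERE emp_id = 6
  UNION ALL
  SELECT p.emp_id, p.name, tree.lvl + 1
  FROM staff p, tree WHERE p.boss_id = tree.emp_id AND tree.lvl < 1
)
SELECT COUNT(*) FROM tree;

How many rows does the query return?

3

Base: emp_id=6 (Grace) at lvl 0.
Iteration 1: rows with boss_id in {6} -> Uma (id 9, lvl 1), Quinn (id 12, lvl 1).
Iteration 2: lvl < 1 fails for all current rows; recursion stops.
Total rows emitted: 3.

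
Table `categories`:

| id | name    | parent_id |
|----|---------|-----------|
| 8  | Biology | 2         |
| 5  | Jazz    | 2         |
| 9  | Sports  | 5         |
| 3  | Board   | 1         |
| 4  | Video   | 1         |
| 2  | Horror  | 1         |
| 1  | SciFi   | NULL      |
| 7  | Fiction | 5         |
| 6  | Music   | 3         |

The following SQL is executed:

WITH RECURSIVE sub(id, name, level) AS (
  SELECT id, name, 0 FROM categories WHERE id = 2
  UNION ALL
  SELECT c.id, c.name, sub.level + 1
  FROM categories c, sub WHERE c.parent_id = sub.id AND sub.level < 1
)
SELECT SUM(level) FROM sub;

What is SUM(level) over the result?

2

Base: id=2 (Horror) at level 0.
Iteration 1: rows with parent_id in {2} -> Jazz (id 5, level 1), Biology (id 8, level 1).
Iteration 2: level < 1 fails for all current rows; recursion stops.
SUM(level) = 0 + 1 + 1 = 2.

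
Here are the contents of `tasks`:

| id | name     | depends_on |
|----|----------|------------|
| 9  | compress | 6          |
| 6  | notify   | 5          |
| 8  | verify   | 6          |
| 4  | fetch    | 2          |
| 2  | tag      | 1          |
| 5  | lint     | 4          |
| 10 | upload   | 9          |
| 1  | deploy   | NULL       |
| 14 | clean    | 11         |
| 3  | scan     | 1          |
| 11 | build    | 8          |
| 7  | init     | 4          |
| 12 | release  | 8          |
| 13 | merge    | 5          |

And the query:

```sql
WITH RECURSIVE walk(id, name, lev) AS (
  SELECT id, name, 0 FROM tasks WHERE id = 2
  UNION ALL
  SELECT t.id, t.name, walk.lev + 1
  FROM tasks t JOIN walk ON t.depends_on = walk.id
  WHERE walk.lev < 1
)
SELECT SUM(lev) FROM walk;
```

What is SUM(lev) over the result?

Base: id=2 (tag) at lev 0.
Iteration 1: rows with depends_on in {2} -> fetch (id 4, lev 1).
Iteration 2: lev < 1 fails for all current rows; recursion stops.
SUM(lev) = 0 + 1 = 1.

1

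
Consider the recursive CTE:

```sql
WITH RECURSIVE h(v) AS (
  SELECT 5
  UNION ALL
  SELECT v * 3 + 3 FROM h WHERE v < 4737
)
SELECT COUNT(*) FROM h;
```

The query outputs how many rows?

Base: v=5.
Iteration 1: 5 < 4737 holds -> v = 5 * 3 + 3 = 18.
Iteration 2: 18 < 4737 holds -> v = 18 * 3 + 3 = 57.
Iteration 3: 57 < 4737 holds -> v = 57 * 3 + 3 = 174.
Iteration 4: 174 < 4737 holds -> v = 174 * 3 + 3 = 525.
Iteration 5: 525 < 4737 holds -> v = 525 * 3 + 3 = 1578.
Iteration 6: 1578 < 4737 holds -> v = 1578 * 3 + 3 = 4737.
Iteration 7: 4737 < 4737 fails; recursion stops.
Total rows emitted: 7.

7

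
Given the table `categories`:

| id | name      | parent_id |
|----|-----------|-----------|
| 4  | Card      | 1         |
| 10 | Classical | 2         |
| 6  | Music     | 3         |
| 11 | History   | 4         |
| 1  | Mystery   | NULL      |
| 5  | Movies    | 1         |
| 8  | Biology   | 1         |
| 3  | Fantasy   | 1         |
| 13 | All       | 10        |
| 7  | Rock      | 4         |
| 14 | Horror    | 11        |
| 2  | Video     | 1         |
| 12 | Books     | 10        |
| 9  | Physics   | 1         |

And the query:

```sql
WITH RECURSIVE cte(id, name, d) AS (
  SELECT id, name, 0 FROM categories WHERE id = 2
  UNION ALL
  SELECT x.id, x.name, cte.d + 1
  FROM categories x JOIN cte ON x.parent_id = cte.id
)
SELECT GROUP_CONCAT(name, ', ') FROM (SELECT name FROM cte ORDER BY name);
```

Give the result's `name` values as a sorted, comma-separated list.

All, Books, Classical, Video

Base: id=2 (Video) at d 0.
Iteration 1: rows with parent_id in {2} -> Classical (id 10, d 1).
Iteration 2: rows with parent_id in {10} -> Books (id 12, d 2), All (id 13, d 2).
Iteration 3: no rows with parent_id in {12,13}; recursion stops.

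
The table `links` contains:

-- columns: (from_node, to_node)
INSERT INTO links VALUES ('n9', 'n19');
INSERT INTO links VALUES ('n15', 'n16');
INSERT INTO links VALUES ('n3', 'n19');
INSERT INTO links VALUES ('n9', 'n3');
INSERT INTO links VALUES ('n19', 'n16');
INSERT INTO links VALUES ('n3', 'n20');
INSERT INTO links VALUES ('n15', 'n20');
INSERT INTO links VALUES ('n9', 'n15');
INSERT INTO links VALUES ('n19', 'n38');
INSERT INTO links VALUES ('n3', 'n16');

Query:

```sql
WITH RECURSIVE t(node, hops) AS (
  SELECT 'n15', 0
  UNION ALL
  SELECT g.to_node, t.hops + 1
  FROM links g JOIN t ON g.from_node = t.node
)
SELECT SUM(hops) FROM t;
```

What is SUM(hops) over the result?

Base: (n15, hops=0).
Iteration 1: edges from {n15} -> (n16, hops=1), (n20, hops=1).
Iteration 2: no outgoing edges from {n16,n20}; recursion stops.
SUM(hops) = 0 + 1 + 1 = 2.

2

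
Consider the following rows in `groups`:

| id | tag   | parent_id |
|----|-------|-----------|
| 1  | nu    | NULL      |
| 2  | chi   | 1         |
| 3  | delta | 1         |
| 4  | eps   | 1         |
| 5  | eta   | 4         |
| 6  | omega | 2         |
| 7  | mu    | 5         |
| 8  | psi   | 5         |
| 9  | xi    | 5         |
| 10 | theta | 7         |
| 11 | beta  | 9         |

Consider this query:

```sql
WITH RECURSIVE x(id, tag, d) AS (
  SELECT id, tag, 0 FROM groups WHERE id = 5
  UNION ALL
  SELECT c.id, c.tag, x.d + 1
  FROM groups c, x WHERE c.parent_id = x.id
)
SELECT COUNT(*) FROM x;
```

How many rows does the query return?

Base: id=5 (eta) at d 0.
Iteration 1: rows with parent_id in {5} -> mu (id 7, d 1), psi (id 8, d 1), xi (id 9, d 1).
Iteration 2: rows with parent_id in {7,8,9} -> theta (id 10, d 2), beta (id 11, d 2).
Iteration 3: no rows with parent_id in {10,11}; recursion stops.
Total rows emitted: 6.

6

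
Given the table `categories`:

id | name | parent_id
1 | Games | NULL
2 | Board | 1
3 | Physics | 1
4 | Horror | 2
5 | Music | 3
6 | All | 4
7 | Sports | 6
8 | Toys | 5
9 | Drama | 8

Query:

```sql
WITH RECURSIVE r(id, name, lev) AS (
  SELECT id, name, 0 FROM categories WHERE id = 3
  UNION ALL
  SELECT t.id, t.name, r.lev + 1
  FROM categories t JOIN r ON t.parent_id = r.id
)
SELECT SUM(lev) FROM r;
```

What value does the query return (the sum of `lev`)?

6

Base: id=3 (Physics) at lev 0.
Iteration 1: rows with parent_id in {3} -> Music (id 5, lev 1).
Iteration 2: rows with parent_id in {5} -> Toys (id 8, lev 2).
Iteration 3: rows with parent_id in {8} -> Drama (id 9, lev 3).
Iteration 4: no rows with parent_id in {9}; recursion stops.
SUM(lev) = 0 + 1 + 2 + 3 = 6.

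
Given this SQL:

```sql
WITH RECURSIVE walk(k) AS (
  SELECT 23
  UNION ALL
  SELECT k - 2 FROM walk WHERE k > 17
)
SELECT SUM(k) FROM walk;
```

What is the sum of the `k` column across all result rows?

80

Base: k=23.
Iteration 1: 23 > 17 holds -> k = 23 - 2 = 21.
Iteration 2: 21 > 17 holds -> k = 21 - 2 = 19.
Iteration 3: 19 > 17 holds -> k = 19 - 2 = 17.
Iteration 4: 17 > 17 fails; recursion stops.
SUM(k) = 23 + 21 + 19 + 17 = 80.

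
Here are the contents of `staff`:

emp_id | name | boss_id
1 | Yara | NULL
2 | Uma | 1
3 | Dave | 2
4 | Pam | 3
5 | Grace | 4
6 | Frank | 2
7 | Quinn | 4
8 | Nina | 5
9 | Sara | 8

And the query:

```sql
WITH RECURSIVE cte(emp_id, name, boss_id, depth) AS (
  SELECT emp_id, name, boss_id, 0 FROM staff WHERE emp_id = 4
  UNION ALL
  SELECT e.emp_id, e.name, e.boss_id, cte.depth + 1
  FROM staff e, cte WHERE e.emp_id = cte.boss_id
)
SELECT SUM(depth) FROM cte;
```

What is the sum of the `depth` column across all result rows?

6

Base: emp_id=4 (Pam), boss_id=3, depth 0.
Iteration 1: join on emp_id=3 -> Dave (id 3, boss_id=2, depth 1).
Iteration 2: join on emp_id=2 -> Uma (id 2, boss_id=1, depth 2).
Iteration 3: join on emp_id=1 -> Yara (id 1, boss_id=NULL, depth 3).
Iteration 4: boss_id is NULL; no match; recursion stops.
SUM(depth) = 0 + 1 + 2 + 3 = 6.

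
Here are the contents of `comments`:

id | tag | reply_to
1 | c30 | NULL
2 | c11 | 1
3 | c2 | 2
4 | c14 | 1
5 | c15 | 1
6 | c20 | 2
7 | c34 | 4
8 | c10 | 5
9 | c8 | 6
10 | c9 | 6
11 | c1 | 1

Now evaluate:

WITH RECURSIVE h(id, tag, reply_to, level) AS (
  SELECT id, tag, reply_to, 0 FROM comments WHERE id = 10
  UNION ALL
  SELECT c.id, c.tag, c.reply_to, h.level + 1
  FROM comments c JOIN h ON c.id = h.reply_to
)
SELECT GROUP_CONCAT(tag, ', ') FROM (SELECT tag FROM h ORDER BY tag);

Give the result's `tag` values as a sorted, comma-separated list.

Base: id=10 (c9), reply_to=6, level 0.
Iteration 1: join on id=6 -> c20 (id 6, reply_to=2, level 1).
Iteration 2: join on id=2 -> c11 (id 2, reply_to=1, level 2).
Iteration 3: join on id=1 -> c30 (id 1, reply_to=NULL, level 3).
Iteration 4: reply_to is NULL; no match; recursion stops.

c11, c20, c30, c9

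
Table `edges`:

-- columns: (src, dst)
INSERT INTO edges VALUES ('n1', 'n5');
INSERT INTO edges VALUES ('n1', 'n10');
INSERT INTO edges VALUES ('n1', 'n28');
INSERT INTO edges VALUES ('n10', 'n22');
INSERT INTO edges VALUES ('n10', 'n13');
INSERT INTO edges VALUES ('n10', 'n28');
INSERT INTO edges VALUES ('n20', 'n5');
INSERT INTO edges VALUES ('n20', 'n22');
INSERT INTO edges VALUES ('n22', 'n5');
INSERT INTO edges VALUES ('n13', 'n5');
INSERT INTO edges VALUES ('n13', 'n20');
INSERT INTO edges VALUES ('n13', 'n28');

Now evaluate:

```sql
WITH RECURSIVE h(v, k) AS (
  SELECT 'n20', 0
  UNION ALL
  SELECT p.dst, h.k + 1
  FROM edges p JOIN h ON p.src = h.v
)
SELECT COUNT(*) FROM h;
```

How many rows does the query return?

4

Base: (n20, k=0).
Iteration 1: edges from {n20} -> (n22, k=1), (n5, k=1).
Iteration 2: edges from {n22,n5} -> (n5, k=2).
Iteration 3: no outgoing edges from {n5}; recursion stops.
Total rows emitted: 4.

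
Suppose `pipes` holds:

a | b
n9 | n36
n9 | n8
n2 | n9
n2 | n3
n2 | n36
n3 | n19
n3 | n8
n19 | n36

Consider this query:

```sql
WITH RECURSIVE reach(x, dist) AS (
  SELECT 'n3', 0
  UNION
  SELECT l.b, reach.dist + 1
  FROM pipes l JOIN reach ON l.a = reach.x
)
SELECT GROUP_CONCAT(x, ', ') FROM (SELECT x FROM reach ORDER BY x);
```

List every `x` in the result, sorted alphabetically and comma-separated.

n19, n3, n36, n8

Base: (n3, dist=0).
Iteration 1: edges from {n3} -> (n19, dist=1), (n8, dist=1).
Iteration 2: edges from {n19,n8} -> (n36, dist=2).
Iteration 3: no outgoing edges from {n36}; recursion stops.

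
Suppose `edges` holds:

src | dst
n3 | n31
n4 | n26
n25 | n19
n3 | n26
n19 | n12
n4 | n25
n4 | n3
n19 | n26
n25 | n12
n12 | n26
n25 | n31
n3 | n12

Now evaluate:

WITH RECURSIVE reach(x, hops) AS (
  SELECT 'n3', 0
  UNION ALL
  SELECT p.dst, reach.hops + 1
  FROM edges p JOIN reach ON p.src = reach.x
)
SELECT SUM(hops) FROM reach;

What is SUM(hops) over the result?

5

Base: (n3, hops=0).
Iteration 1: edges from {n3} -> (n12, hops=1), (n26, hops=1), (n31, hops=1).
Iteration 2: edges from {n12,n26,n31} -> (n26, hops=2).
Iteration 3: no outgoing edges from {n26}; recursion stops.
SUM(hops) = 0 + 1 + 1 + 1 + 2 = 5.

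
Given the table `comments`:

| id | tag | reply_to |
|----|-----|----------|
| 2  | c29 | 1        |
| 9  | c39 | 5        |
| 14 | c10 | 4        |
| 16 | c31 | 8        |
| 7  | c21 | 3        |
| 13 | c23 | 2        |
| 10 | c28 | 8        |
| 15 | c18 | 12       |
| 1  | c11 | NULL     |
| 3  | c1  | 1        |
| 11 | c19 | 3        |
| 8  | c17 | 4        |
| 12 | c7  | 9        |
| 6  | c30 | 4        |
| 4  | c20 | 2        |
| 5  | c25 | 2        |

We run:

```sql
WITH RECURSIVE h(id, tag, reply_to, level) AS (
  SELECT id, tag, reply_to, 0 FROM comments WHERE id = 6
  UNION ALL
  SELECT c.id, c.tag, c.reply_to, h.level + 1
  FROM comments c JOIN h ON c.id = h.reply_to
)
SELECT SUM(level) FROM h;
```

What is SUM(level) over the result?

6

Base: id=6 (c30), reply_to=4, level 0.
Iteration 1: join on id=4 -> c20 (id 4, reply_to=2, level 1).
Iteration 2: join on id=2 -> c29 (id 2, reply_to=1, level 2).
Iteration 3: join on id=1 -> c11 (id 1, reply_to=NULL, level 3).
Iteration 4: reply_to is NULL; no match; recursion stops.
SUM(level) = 0 + 1 + 2 + 3 = 6.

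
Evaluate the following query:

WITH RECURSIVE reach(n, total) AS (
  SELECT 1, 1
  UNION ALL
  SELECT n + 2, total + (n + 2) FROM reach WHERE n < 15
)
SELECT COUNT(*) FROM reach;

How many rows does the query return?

Base: n=1, total=1.
Iteration 1: 1 < 15 holds -> n = 1 + 2 = 3, total = 1 + 3 = 4.
Iteration 2: 3 < 15 holds -> n = 3 + 2 = 5, total = 4 + 5 = 9.
Iteration 3: 5 < 15 holds -> n = 5 + 2 = 7, total = 9 + 7 = 16.
Iteration 4: 7 < 15 holds -> n = 7 + 2 = 9, total = 16 + 9 = 25.
Iteration 5: 9 < 15 holds -> n = 9 + 2 = 11, total = 25 + 11 = 36.
Iteration 6: 11 < 15 holds -> n = 11 + 2 = 13, total = 36 + 13 = 49.
Iteration 7: 13 < 15 holds -> n = 13 + 2 = 15, total = 49 + 15 = 64.
Iteration 8: 15 < 15 fails; recursion stops.
Total rows emitted: 8.

8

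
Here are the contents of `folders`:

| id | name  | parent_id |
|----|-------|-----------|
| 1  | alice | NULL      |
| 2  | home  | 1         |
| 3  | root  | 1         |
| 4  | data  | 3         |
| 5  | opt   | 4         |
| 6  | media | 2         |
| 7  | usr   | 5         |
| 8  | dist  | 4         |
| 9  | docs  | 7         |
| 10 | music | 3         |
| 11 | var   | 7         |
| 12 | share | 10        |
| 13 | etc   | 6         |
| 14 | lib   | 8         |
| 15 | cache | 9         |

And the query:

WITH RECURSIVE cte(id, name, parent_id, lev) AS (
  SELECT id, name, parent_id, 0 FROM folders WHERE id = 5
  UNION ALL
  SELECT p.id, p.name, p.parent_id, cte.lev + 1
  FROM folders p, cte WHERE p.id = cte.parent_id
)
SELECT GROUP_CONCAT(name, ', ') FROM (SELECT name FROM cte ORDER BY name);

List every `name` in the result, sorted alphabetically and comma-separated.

alice, data, opt, root

Base: id=5 (opt), parent_id=4, lev 0.
Iteration 1: join on id=4 -> data (id 4, parent_id=3, lev 1).
Iteration 2: join on id=3 -> root (id 3, parent_id=1, lev 2).
Iteration 3: join on id=1 -> alice (id 1, parent_id=NULL, lev 3).
Iteration 4: parent_id is NULL; no match; recursion stops.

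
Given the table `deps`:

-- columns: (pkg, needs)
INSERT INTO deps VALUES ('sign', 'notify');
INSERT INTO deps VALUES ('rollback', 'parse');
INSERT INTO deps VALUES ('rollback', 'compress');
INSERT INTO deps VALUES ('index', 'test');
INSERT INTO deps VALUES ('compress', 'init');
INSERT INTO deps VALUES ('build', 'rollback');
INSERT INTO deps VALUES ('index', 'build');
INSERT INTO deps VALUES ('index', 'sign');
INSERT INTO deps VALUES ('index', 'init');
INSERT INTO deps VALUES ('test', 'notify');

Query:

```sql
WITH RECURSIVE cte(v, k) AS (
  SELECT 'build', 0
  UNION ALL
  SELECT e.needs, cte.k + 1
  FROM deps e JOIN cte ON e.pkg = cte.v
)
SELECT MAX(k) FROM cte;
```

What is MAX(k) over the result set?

Base: (build, k=0).
Iteration 1: edges from {build} -> (rollback, k=1).
Iteration 2: edges from {rollback} -> (compress, k=2), (parse, k=2).
Iteration 3: edges from {compress,parse} -> (init, k=3).
Iteration 4: no outgoing edges from {init}; recursion stops.
k values: 0, 1, 2, 2, 3; the maximum is 3.

3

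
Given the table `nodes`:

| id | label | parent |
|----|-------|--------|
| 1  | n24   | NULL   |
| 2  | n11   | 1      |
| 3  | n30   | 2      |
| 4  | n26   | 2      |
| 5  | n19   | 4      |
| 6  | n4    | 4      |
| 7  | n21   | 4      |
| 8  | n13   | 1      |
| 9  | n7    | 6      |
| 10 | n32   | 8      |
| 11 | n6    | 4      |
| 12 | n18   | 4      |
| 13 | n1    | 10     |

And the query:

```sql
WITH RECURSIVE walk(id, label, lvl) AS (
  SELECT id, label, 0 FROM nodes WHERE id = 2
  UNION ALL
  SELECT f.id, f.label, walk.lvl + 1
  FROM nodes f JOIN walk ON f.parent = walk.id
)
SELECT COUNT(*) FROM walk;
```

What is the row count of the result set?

9

Base: id=2 (n11) at lvl 0.
Iteration 1: rows with parent in {2} -> n30 (id 3, lvl 1), n26 (id 4, lvl 1).
Iteration 2: rows with parent in {3,4} -> n19 (id 5, lvl 2), n4 (id 6, lvl 2), n21 (id 7, lvl 2), n6 (id 11, lvl 2), n18 (id 12, lvl 2).
Iteration 3: rows with parent in {5,6,7,11,12} -> n7 (id 9, lvl 3).
Iteration 4: no rows with parent in {9}; recursion stops.
Total rows emitted: 9.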